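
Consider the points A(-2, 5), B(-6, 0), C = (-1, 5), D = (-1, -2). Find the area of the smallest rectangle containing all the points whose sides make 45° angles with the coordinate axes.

40

In coordinates u = x + y, v = x − y the rectangle is axis-aligned; the map (x,y)→(u,v) scales areas by 2.
u-values: 3, -6, 4, -3; range = 4 − (-6) = 10.
v-values: -7, -6, -6, 1; range = 1 − (-7) = 8.
Area = (10 × 8) / 2 = 40.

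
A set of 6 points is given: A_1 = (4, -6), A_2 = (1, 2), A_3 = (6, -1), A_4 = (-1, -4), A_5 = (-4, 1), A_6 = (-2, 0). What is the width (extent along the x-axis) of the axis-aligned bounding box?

max x = 6, min x = -4, so width = 10.

10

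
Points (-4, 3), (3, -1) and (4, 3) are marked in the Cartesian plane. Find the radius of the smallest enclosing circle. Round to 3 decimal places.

4.155

Call the three points A, B, C in the order given.
Side lengths²: AB² = 65, AC² = 64, BC² = 17.
Since AB² = 65 < 64 + 17 = 81, the triangle is acute, so the smallest enclosing circle is the circumcircle.
Circumcentre = (0, 1.875), r² = 17.265625.
r = √(17.265625) ≈ 4.155.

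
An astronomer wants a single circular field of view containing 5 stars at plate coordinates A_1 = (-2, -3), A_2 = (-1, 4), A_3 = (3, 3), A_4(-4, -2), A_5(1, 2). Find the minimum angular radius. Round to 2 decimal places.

4.30

The minimum enclosing circle of a finite set is fixed by two of the points (as a diameter) or three (as a circumcircle).
The farthest pair is A_3–A_4 with squared distance 74. The circle on this segment as diameter has centre (-0.5, 0.5) and r² = 74/4 = 18.5.
Check A_1: distance² to centre = 14.5 ≤ 18.5, so it lies inside.
All remaining points lie in this disk, and no smaller disk contains both endpoints, so this is the minimum enclosing circle.
r = √(18.5) ≈ 4.30.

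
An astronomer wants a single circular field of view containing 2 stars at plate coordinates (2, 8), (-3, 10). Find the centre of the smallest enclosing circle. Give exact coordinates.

The smallest circle enclosing two points has them as diameter endpoints.
Centre = midpoint = (-0.5, 9); r² = |(2, 8)−(-3, 10)|²/4 = 29/4 = 7.25.
Centre = (-0.5, 9).

(-0.5, 9)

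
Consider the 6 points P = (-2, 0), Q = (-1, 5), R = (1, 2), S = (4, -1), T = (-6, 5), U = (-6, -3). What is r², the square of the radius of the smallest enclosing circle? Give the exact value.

35.36

The minimum enclosing circle of a finite set is fixed by two of the points (as a diameter) or three (as a circumcircle).
The minimum enclosing circle is determined by three boundary points: S, T, U.
Their circumcentre is (-1.6, 1) with r² = 35.36.
The farthest remaining point Q is at distance² 16.36 ≤ 35.36.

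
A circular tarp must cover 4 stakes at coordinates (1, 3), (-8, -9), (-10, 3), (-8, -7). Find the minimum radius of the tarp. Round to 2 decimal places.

By Welzl's lemma the MEC is supported by two points (diametrically opposite) or three points (on a circumcircle).
The minimum enclosing circle is determined by three boundary points: (1, 3), (-8, -9), (-10, 3).
Their circumcentre is (-4.5, -2.25) with r² = 57.8125.
The farthest remaining point (-8, -7) is at distance² 34.8125 ≤ 57.8125.
r = √(57.8125) ≈ 7.60.

7.60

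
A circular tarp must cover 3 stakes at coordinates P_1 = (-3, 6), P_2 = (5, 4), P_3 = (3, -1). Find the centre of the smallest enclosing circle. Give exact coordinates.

Side lengths²: P_1P_2² = 68, P_1P_3² = 85, P_2P_3² = 29.
Since P_1P_3² = 85 < 68 + 29 = 97, the triangle is acute, so the smallest enclosing circle is the circumcircle.
Circumcentre = (21/44, 32/11), r² = 41905/1936.
Centre = (21/44, 32/11).

(21/44, 32/11)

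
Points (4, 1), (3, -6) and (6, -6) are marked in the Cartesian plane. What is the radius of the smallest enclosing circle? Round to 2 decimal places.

3.68

Call the three points A, B, C in the order given.
Side lengths²: AB² = 50, AC² = 53, BC² = 9.
Since AC² = 53 < 50 + 9 = 59, the triangle is acute, so the smallest enclosing circle is the circumcircle.
Circumcentre = (4.5, -37/14), r² = 1325/98.
r = √(1325/98) ≈ 3.68.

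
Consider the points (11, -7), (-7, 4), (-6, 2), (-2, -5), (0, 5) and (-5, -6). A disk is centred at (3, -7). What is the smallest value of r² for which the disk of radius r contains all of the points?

The required radius is the distance from (3, -7) to the farthest point.
Squared distances: 64, 221, 162, 29, 153, 65.
Maximum is 221, attained at (-7, 4).

221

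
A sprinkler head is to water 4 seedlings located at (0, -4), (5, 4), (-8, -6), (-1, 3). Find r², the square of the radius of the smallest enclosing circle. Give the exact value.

67.25

By Welzl's lemma the MEC is supported by two points (diametrically opposite) or three points (on a circumcircle).
The farthest pair is (5, 4)–(-8, -6) with squared distance 269. The circle on this segment as diameter has centre (-1.5, -1) and r² = 269/4 = 67.25.
Check (0, -4): distance² to centre = 11.25 ≤ 67.25, so it lies inside.
All remaining points lie in this disk, and no smaller disk contains both endpoints, so this is the minimum enclosing circle.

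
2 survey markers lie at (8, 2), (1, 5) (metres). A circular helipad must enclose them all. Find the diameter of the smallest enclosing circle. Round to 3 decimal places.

The smallest circle enclosing two points has them as diameter endpoints.
Centre = midpoint = (4.5, 3.5); r² = |(8, 2)−(1, 5)|²/4 = 58/4 = 14.5.
Diameter = 2r = 2√(14.5) ≈ 7.616.

7.616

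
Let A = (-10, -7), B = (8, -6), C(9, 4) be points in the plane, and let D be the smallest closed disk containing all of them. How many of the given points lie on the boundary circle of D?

2

Side lengths²: AB² = 325, AC² = 482, BC² = 101.
Since AC² = 482 ≥ 325 + 101 = 426, the angle opposite AC is not acute, so the smallest enclosing circle has AC as diameter.
Centre = midpoint of AC = (-0.5, -1.5), r² = 482/4 = 120.5.
The points at distance exactly r from the centre are A, C — 2 points.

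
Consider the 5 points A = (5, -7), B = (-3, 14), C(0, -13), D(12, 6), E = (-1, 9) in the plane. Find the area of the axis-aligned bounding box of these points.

405

x ranges over [-3, 12], width 15.
y ranges over [-13, 14], height 27.
Area = 15 × 27 = 405.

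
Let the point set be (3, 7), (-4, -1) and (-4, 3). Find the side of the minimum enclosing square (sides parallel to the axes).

The bounding box has width 7 and height 8.
An axis-aligned square enclosing the set must have side ≥ max(width, height).
So the minimum side is max(7, 8) = 8.

8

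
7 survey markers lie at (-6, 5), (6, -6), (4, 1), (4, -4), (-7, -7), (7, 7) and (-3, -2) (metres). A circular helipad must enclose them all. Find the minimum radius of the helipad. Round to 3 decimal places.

The minimum enclosing circle of a finite set is fixed by two of the points (as a diameter) or three (as a circumcircle).
The farthest pair is (-7, -7)–(7, 7) with squared distance 392. The circle on this segment as diameter has centre (0, 0) and r² = 392/4 = 98.
Check (-6, 5): distance² to centre = 61 ≤ 98, so it lies inside.
All remaining points lie in this disk, and no smaller disk contains both endpoints, so this is the minimum enclosing circle.
r = √98 ≈ 9.899.

9.899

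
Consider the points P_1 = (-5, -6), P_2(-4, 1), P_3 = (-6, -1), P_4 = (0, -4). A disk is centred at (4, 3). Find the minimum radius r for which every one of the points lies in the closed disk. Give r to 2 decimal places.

12.73

The required radius is the distance from (4, 3) to the farthest point.
Squared distances: 162, 68, 116, 65.
Maximum is 162, attained at P_1.
r = √162 ≈ 12.73.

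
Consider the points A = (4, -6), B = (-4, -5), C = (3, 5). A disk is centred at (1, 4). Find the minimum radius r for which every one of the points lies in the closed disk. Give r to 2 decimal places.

The required radius is the distance from (1, 4) to the farthest point.
Squared distances: 109, 106, 5.
Maximum is 109, attained at A.
r = √109 ≈ 10.44.

10.44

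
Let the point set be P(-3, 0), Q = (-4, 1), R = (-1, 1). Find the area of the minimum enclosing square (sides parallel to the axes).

The bounding box has width 3 and height 1.
An axis-aligned square enclosing the set must have side ≥ max(width, height).
So the minimum side is max(3, 1) = 3.
Area = 3² = 9.

9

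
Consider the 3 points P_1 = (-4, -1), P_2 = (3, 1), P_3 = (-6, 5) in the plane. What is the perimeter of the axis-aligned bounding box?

Width = max x − min x = 3 − (-6) = 9.
Height = max y − min y = 5 − (-1) = 6.
Perimeter = 2(9 + 6) = 30.

30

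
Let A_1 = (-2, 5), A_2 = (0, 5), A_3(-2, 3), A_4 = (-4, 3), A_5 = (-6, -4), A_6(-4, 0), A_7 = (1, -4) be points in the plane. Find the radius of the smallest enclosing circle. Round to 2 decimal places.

By Welzl's lemma the MEC is supported by two points (diametrically opposite) or three points (on a circumcircle).
The minimum enclosing circle is determined by three boundary points: A_2, A_5, A_7.
Their circumcentre is (-2.5, 1/6) with r² = 533/18.
The farthest remaining point A_1 is at distance² 425/18 ≤ 533/18.
r = √(533/18) ≈ 5.44.

5.44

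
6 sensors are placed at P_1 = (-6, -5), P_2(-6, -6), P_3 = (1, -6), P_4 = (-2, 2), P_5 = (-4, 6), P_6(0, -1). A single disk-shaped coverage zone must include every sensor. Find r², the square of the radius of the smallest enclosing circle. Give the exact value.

6253/144

The minimum enclosing circle is determined by three boundary points: P_2, P_3, P_5.
Their circumcentre is (-2.5, -5/12) with r² = 6253/144.
The farthest remaining point P_1 is at distance² 4789/144 ≤ 6253/144.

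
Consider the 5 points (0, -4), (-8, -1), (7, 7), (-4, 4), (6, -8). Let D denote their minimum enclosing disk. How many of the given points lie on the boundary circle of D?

3

By Welzl's lemma the MEC is supported by two points (diametrically opposite) or three points (on a circumcircle).
The minimum enclosing circle is determined by three boundary points: (-8, -1), (7, 7), (6, -8).
Their circumcentre is (73/62, -9/62) with r² = 163285/1922.
The farthest remaining point (-4, 4) is at distance² 84545/1922 ≤ 163285/1922.
The points at distance exactly r from the centre are (-8, -1), (7, 7), (6, -8) — 3 points.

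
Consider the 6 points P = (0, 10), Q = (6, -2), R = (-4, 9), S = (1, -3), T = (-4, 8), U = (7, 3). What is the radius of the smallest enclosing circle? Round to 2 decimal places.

By Welzl's lemma the MEC is supported by two points (diametrically opposite) or three points (on a circumcircle).
The farthest pair is Q–R with squared distance 221. The circle on this segment as diameter has centre (1, 3.5) and r² = 221/4 = 55.25.
Check P: distance² to centre = 43.25 ≤ 55.25, so it lies inside.
All remaining points lie in this disk, and no smaller disk contains both endpoints, so this is the minimum enclosing circle.
r = √(55.25) ≈ 7.43.

7.43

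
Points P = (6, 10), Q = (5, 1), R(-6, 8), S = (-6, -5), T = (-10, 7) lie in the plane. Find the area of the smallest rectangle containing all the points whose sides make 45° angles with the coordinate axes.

283.5

In coordinates u = x + y, v = x − y the rectangle is axis-aligned; the map (x,y)→(u,v) scales areas by 2.
u-values: 16, 6, 2, -11, -3; range = 16 − (-11) = 27.
v-values: -4, 4, -14, -1, -17; range = 4 − (-17) = 21.
Area = (27 × 21) / 2 = 283.5.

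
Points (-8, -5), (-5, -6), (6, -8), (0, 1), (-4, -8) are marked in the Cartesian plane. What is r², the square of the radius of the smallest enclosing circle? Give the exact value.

By Welzl's lemma the MEC is supported by two points (diametrically opposite) or three points (on a circumcircle).
The minimum enclosing circle is determined by three boundary points: (-8, -5), (6, -8), (0, 1).
Their circumcentre is (-11/12, -55/9) with r² = 66625/1296.
The farthest remaining point (-5, -6) is at distance² 21625/1296 ≤ 66625/1296.

66625/1296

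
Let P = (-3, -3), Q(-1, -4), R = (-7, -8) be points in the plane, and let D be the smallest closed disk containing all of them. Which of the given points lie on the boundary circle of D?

Q, R

Side lengths²: PQ² = 5, PR² = 41, QR² = 52.
Since QR² = 52 ≥ 41 + 5 = 46, the angle opposite QR is not acute, so the smallest enclosing circle has QR as diameter.
Centre = midpoint of QR = (-4, -6), r² = 52/4 = 13.
The points at distance exactly r from the centre are Q, R — 2 points.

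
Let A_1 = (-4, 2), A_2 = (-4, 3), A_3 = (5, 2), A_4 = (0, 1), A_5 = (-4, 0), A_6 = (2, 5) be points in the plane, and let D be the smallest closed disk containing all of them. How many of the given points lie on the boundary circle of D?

3

By Welzl's lemma the MEC is supported by two points (diametrically opposite) or three points (on a circumcircle).
The minimum enclosing circle is determined by three boundary points: A_2, A_3, A_5.
Their circumcentre is (7/18, 1.5) with r² = 3485/162.
The farthest remaining point A_1 is at distance² 3161/162 ≤ 3485/162.
The points at distance exactly r from the centre are A_2, A_3, A_5 — 3 points.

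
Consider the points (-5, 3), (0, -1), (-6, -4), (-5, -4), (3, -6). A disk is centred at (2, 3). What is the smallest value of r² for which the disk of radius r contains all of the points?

113

The required radius is the distance from (2, 3) to the farthest point.
Squared distances: 49, 20, 113, 98, 82.
Maximum is 113, attained at (-6, -4).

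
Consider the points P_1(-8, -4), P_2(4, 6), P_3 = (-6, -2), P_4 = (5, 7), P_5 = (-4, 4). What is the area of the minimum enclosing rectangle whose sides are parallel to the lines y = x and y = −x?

In coordinates u = x + y, v = x − y the rectangle is axis-aligned; the map (x,y)→(u,v) scales areas by 2.
u-values: -12, 10, -8, 12, 0; range = 12 − (-12) = 24.
v-values: -4, -2, -4, -2, -8; range = -2 − (-8) = 6.
Area = (24 × 6) / 2 = 72.

72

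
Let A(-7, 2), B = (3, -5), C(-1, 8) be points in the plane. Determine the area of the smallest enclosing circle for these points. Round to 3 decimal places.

Side lengths²: AB² = 149, AC² = 72, BC² = 185.
Since BC² = 185 < 149 + 72 = 221, the triangle is acute, so the smallest enclosing circle is the circumcircle.
Circumcentre = (-5/34, 39/34), r² = 27565/578.
Area = π·r² = π·27565/578 ≈ 149.824.

149.824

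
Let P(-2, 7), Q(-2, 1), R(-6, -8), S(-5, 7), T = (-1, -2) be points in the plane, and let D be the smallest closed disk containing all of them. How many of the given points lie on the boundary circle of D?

2

A smallest enclosing disk is always determined by at most three of the input points on its boundary.
The farthest pair is P–R with squared distance 241. The circle on this segment as diameter has centre (-4, -0.5) and r² = 241/4 = 60.25.
Check Q: distance² to centre = 6.25 ≤ 60.25, so it lies inside.
All remaining points lie in this disk, and no smaller disk contains both endpoints, so this is the minimum enclosing circle.
The points at distance exactly r from the centre are P, R — 2 points.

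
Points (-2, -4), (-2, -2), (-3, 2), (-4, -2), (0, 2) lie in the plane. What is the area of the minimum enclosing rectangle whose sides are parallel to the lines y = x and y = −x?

28

In coordinates u = x + y, v = x − y the rectangle is axis-aligned; the map (x,y)→(u,v) scales areas by 2.
u-values: -6, -4, -1, -6, 2; range = 2 − (-6) = 8.
v-values: 2, 0, -5, -2, -2; range = 2 − (-5) = 7.
Area = (8 × 7) / 2 = 28.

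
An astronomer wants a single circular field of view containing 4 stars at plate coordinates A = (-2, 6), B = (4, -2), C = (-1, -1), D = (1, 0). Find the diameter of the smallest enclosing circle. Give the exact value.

10

By Welzl's lemma the MEC is supported by two points (diametrically opposite) or three points (on a circumcircle).
The farthest pair is A–B with squared distance 100. The circle on this segment as diameter has centre (1, 2) and r² = 100/4 = 25.
Check C: distance² to centre = 13 ≤ 25, so it lies inside.
All remaining points lie in this disk, and no smaller disk contains both endpoints, so this is the minimum enclosing circle.
Diameter = 2r = 2√25 = 10.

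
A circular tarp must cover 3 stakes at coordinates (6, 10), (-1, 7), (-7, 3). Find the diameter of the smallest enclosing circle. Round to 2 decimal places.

Call the three points A, B, C in the order given.
Side lengths²: AB² = 58, AC² = 218, BC² = 52.
Since AC² = 218 ≥ 58 + 52 = 110, the angle opposite AC is not acute, so the smallest enclosing circle has AC as diameter.
Centre = midpoint of AC = (-0.5, 6.5), r² = 218/4 = 54.5.
Diameter = 2r = 2√(54.5) ≈ 14.76.

14.76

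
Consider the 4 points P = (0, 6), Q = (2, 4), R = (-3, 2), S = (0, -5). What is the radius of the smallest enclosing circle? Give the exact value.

A smallest enclosing disk is always determined by at most three of the input points on its boundary.
The farthest pair is P–S with squared distance 121. The circle on this segment as diameter has centre (0, 0.5) and r² = 121/4 = 30.25.
Check Q: distance² to centre = 16.25 ≤ 30.25, so it lies inside.
All remaining points lie in this disk, and no smaller disk contains both endpoints, so this is the minimum enclosing circle.
r = √(30.25) = 5.5.

5.5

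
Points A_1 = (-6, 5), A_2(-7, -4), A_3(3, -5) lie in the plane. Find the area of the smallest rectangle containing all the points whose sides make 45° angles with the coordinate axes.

95

In coordinates u = x + y, v = x − y the rectangle is axis-aligned; the map (x,y)→(u,v) scales areas by 2.
u-values: -1, -11, -2; range = -1 − (-11) = 10.
v-values: -11, -3, 8; range = 8 − (-11) = 19.
Area = (10 × 19) / 2 = 95.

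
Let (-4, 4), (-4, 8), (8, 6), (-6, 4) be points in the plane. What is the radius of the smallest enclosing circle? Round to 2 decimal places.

7.07

A smallest enclosing disk is always determined by at most three of the input points on its boundary.
The farthest pair is (8, 6)–(-6, 4) with squared distance 200. The circle on this segment as diameter has centre (1, 5) and r² = 200/4 = 50.
Check (-4, 4): distance² to centre = 26 ≤ 50, so it lies inside.
All remaining points lie in this disk, and no smaller disk contains both endpoints, so this is the minimum enclosing circle.
r = √50 ≈ 7.07.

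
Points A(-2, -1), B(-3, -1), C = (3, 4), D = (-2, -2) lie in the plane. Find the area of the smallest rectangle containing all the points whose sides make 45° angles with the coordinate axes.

In coordinates u = x + y, v = x − y the rectangle is axis-aligned; the map (x,y)→(u,v) scales areas by 2.
u-values: -3, -4, 7, -4; range = 7 − (-4) = 11.
v-values: -1, -2, -1, 0; range = 0 − (-2) = 2.
Area = (11 × 2) / 2 = 11.

11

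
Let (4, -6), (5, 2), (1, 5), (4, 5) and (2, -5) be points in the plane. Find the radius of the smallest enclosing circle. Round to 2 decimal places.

5.70

By Welzl's lemma the MEC is supported by two points (diametrically opposite) or three points (on a circumcircle).
The farthest pair is (4, -6)–(1, 5) with squared distance 130. The circle on this segment as diameter has centre (2.5, -0.5) and r² = 130/4 = 32.5.
Check (5, 2): distance² to centre = 12.5 ≤ 32.5, so it lies inside.
All remaining points lie in this disk, and no smaller disk contains both endpoints, so this is the minimum enclosing circle.
r = √(32.5) ≈ 5.70.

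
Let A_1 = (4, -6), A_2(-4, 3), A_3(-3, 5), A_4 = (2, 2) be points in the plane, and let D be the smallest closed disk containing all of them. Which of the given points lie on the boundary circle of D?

A smallest enclosing disk is always determined by at most three of the input points on its boundary.
The farthest pair is A_1–A_3 with squared distance 170. The circle on this segment as diameter has centre (0.5, -0.5) and r² = 170/4 = 42.5.
Check A_2: distance² to centre = 32.5 ≤ 42.5, so it lies inside.
All remaining points lie in this disk, and no smaller disk contains both endpoints, so this is the minimum enclosing circle.
The points at distance exactly r from the centre are A_1, A_3 — 2 points.

A_1, A_3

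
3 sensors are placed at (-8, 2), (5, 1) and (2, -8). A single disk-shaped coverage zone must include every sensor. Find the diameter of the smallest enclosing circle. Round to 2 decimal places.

Call the three points A, B, C in the order given.
Side lengths²: AB² = 170, AC² = 200, BC² = 90.
Since AC² = 200 < 170 + 90 = 260, the triangle is acute, so the smallest enclosing circle is the circumcircle.
Circumcentre = (-1.75, -1.75), r² = 53.125.
Diameter = 2r = 2√(53.125) ≈ 14.58.

14.58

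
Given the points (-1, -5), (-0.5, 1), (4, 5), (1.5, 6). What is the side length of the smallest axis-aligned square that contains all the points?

11

The bounding box has width 5 and height 11.
An axis-aligned square enclosing the set must have side ≥ max(width, height).
So the minimum side is max(5, 11) = 11.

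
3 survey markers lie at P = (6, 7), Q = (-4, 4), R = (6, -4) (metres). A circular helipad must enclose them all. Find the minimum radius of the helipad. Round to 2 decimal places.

Side lengths²: PQ² = 109, PR² = 121, QR² = 164.
Since QR² = 164 < 121 + 109 = 230, the triangle is acute, so the smallest enclosing circle is the circumcircle.
Circumcentre = (2.2, 1.5), r² = 44.69.
r = √(44.69) ≈ 6.69.

6.69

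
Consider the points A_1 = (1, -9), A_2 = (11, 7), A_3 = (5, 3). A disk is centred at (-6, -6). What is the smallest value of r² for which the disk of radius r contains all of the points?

458

The required radius is the distance from (-6, -6) to the farthest point.
Squared distances: 58, 458, 202.
Maximum is 458, attained at A_2.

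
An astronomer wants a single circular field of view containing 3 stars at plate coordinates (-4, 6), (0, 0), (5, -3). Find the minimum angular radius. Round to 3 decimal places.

Call the three points A, B, C in the order given.
Side lengths²: AB² = 52, AC² = 162, BC² = 34.
Since AC² = 162 ≥ 52 + 34 = 86, the angle opposite AC is not acute, so the smallest enclosing circle has AC as diameter.
Centre = midpoint of AC = (0.5, 1.5), r² = 162/4 = 40.5.
r = √(40.5) ≈ 6.364.

6.364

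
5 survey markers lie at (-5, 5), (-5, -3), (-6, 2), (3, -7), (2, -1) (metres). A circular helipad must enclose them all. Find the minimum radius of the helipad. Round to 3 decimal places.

The minimum enclosing circle of a finite set is fixed by two of the points (as a diameter) or three (as a circumcircle).
The farthest pair is (-5, 5)–(3, -7) with squared distance 208. The circle on this segment as diameter has centre (-1, -1) and r² = 208/4 = 52.
Check (-5, -3): distance² to centre = 20 ≤ 52, so it lies inside.
All remaining points lie in this disk, and no smaller disk contains both endpoints, so this is the minimum enclosing circle.
r = √52 ≈ 7.211.

7.211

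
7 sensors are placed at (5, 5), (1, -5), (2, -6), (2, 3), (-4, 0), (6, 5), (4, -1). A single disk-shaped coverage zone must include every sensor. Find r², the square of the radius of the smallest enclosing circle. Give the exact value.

The minimum enclosing circle is determined by three boundary points: (2, -6), (-4, 0), (6, 5).
Their circumcentre is (13/6, 1/6) with r² = 685/18.
The farthest remaining point (5, 5) is at distance² 565/18 ≤ 685/18.

685/18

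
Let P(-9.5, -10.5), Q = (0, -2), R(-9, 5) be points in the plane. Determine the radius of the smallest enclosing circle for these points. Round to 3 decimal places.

7.881

Side lengths²: PQ² = 162.5, PR² = 240.5, QR² = 130.
Since PR² = 240.5 < 162.5 + 130 = 292.5, the triangle is acute, so the smallest enclosing circle is the circumcircle.
Circumcentre = (-345/44, -123/44), r² = 60125/968.
r = √(60125/968) ≈ 7.881.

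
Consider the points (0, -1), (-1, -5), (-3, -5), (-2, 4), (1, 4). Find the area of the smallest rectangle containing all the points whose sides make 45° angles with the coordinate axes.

65

In coordinates u = x + y, v = x − y the rectangle is axis-aligned; the map (x,y)→(u,v) scales areas by 2.
u-values: -1, -6, -8, 2, 5; range = 5 − (-8) = 13.
v-values: 1, 4, 2, -6, -3; range = 4 − (-6) = 10.
Area = (13 × 10) / 2 = 65.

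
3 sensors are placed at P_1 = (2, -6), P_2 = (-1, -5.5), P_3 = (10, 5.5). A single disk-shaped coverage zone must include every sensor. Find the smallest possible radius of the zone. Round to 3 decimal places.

Side lengths²: P_1P_2² = 9.25, P_1P_3² = 196.25, P_2P_3² = 242.
Since P_2P_3² = 242 ≥ 196.25 + 9.25 = 205.5, the angle opposite P_2P_3 is not acute, so the smallest enclosing circle has P_2P_3 as diameter.
Centre = midpoint of P_2P_3 = (4.5, 0), r² = 242/4 = 60.5.
r = √(60.5) ≈ 7.778.

7.778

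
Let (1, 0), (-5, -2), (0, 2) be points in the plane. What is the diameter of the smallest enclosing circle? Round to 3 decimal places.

Call the three points A, B, C in the order given.
Side lengths²: AB² = 40, AC² = 5, BC² = 41.
Since BC² = 41 < 40 + 5 = 45, the triangle is acute, so the smallest enclosing circle is the circumcircle.
Circumcentre = (-31/14, -5/14), r² = 1025/98.
Diameter = 2r = 2√(1025/98) ≈ 6.468.

6.468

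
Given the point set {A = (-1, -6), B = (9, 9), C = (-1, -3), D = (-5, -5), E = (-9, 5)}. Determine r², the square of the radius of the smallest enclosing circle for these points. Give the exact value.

The minimum enclosing circle of a finite set is fixed by two of the points (as a diameter) or three (as a circumcircle).
The minimum enclosing circle is determined by three boundary points: B, D, E.
Their circumcentre is (6/7, 22/7) with r² = 4930/49.
The farthest remaining point A is at distance² 4265/49 ≤ 4930/49.

4930/49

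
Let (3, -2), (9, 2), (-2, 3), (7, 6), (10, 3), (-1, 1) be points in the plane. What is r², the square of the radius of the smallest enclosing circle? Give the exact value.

36

The farthest pair is (-2, 3)–(10, 3) with squared distance 144. The circle on this segment as diameter has centre (4, 3) and r² = 144/4 = 36.
Check (3, -2): distance² to centre = 26 ≤ 36, so it lies inside.
All remaining points lie in this disk, and no smaller disk contains both endpoints, so this is the minimum enclosing circle.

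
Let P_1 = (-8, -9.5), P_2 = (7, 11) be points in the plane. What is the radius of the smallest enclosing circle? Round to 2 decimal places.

12.70

The smallest circle enclosing two points has them as diameter endpoints.
Centre = midpoint = (-0.5, 0.75); r² = |P_1P_2|²/4 = 645.25/4 = 161.3125.
r = √(161.3125) ≈ 12.70.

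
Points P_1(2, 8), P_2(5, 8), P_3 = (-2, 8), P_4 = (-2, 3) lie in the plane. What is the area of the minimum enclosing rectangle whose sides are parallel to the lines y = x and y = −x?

42

In coordinates u = x + y, v = x − y the rectangle is axis-aligned; the map (x,y)→(u,v) scales areas by 2.
u-values: 10, 13, 6, 1; range = 13 − 1 = 12.
v-values: -6, -3, -10, -5; range = -3 − (-10) = 7.
Area = (12 × 7) / 2 = 42.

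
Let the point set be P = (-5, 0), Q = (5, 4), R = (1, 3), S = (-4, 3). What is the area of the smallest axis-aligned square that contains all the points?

100

The bounding box has width 10 and height 4.
An axis-aligned square enclosing the set must have side ≥ max(width, height).
So the minimum side is max(10, 4) = 10.
Area = 10² = 100.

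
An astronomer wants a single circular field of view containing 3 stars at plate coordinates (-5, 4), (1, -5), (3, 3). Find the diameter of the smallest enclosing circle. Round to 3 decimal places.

10.896

Call the three points A, B, C in the order given.
Side lengths²: AB² = 117, AC² = 65, BC² = 68.
Since AB² = 117 < 68 + 65 = 133, the triangle is acute, so the smallest enclosing circle is the circumcircle.
Circumcentre = (-16/11, -3/22), r² = 14365/484.
Diameter = 2r = 2√(14365/484) ≈ 10.896.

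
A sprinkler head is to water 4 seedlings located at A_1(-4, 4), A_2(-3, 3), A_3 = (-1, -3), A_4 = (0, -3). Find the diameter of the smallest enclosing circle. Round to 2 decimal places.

The minimum enclosing circle of a finite set is fixed by two of the points (as a diameter) or three (as a circumcircle).
The farthest pair is A_1–A_4 with squared distance 65. The circle on this segment as diameter has centre (-2, 0.5) and r² = 65/4 = 16.25.
Check A_2: distance² to centre = 7.25 ≤ 16.25, so it lies inside.
All remaining points lie in this disk, and no smaller disk contains both endpoints, so this is the minimum enclosing circle.
Diameter = 2r = 2√(16.25) ≈ 8.06.

8.06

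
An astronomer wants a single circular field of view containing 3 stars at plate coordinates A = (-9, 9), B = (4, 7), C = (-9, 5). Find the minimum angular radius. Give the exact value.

Side lengths²: AB² = 173, AC² = 16, BC² = 173.
Since BC² = 173 < 173 + 16 = 189, the triangle is acute, so the smallest enclosing circle is the circumcircle.
Circumcentre = (-69/26, 7), r² = 29929/676.
r = √(29929/676) = 173/26.

173/26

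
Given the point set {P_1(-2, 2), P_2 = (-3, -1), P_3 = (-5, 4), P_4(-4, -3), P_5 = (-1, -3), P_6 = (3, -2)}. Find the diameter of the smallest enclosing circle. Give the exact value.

10

The minimum enclosing circle of a finite set is fixed by two of the points (as a diameter) or three (as a circumcircle).
The farthest pair is P_3–P_6 with squared distance 100. The circle on this segment as diameter has centre (-1, 1) and r² = 100/4 = 25.
Check P_1: distance² to centre = 2 ≤ 25, so it lies inside.
All remaining points lie in this disk, and no smaller disk contains both endpoints, so this is the minimum enclosing circle.
Diameter = 2r = 2√25 = 10.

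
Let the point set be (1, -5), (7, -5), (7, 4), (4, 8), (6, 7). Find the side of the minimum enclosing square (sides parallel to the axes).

13

The bounding box has width 6 and height 13.
An axis-aligned square enclosing the set must have side ≥ max(width, height).
So the minimum side is max(6, 13) = 13.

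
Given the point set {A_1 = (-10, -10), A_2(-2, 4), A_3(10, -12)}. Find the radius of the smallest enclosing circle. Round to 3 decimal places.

10.949

Side lengths²: A_1A_2² = 260, A_1A_3² = 404, A_2A_3² = 400.
Since A_1A_3² = 404 < 400 + 260 = 660, the triangle is acute, so the smallest enclosing circle is the circumcircle.
Circumcentre = (16/37, -247/37), r² = 164125/1369.
r = √(164125/1369) ≈ 10.949.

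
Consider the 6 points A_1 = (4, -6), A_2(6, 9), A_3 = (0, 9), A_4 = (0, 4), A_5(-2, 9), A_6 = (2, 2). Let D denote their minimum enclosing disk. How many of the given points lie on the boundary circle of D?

3

By Welzl's lemma the MEC is supported by two points (diametrically opposite) or three points (on a circumcircle).
The minimum enclosing circle is determined by three boundary points: A_1, A_2, A_5.
Their circumcentre is (2, 1.9) with r² = 66.41.
The farthest remaining point A_3 is at distance² 54.41 ≤ 66.41.
The points at distance exactly r from the centre are A_1, A_2, A_5 — 3 points.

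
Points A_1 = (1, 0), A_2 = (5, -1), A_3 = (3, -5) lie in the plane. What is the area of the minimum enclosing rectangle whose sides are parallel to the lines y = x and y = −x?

21

In coordinates u = x + y, v = x − y the rectangle is axis-aligned; the map (x,y)→(u,v) scales areas by 2.
u-values: 1, 4, -2; range = 4 − (-2) = 6.
v-values: 1, 6, 8; range = 8 − 1 = 7.
Area = (6 × 7) / 2 = 21.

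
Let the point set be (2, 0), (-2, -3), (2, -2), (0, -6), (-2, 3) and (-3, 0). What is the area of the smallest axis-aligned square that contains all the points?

81

The bounding box has width 5 and height 9.
An axis-aligned square enclosing the set must have side ≥ max(width, height).
So the minimum side is max(5, 9) = 9.
Area = 9² = 81.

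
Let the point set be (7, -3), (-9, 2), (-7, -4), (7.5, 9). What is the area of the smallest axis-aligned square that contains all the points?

The bounding box has width 16.5 and height 13.
An axis-aligned square enclosing the set must have side ≥ max(width, height).
So the minimum side is max(16.5, 13) = 16.5.
Area = 16.5² = 272.25.

272.25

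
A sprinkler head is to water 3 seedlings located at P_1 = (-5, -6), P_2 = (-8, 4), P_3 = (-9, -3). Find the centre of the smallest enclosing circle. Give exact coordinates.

(-6.5, -1)

Side lengths²: P_1P_2² = 109, P_1P_3² = 25, P_2P_3² = 50.
Since P_1P_2² = 109 ≥ 50 + 25 = 75, the angle opposite P_1P_2 is not acute, so the smallest enclosing circle has P_1P_2 as diameter.
Centre = midpoint of P_1P_2 = (-6.5, -1), r² = 109/4 = 27.25.
Centre = (-6.5, -1).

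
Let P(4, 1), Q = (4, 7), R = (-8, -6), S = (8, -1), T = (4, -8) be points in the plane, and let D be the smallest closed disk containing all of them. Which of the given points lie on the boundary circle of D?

Q, R, T

By Welzl's lemma the MEC is supported by two points (diametrically opposite) or three points (on a circumcircle).
The minimum enclosing circle is determined by three boundary points: Q, R, T.
Their circumcentre is (-11/12, -0.5) with r² = 11581/144.
The farthest remaining point S is at distance² 11485/144 ≤ 11581/144.
The points at distance exactly r from the centre are Q, R, T — 3 points.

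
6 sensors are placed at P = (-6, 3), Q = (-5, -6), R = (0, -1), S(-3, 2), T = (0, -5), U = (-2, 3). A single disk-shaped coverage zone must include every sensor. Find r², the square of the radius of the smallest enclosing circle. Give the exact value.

A smallest enclosing disk is always determined by at most three of the input points on its boundary.
The minimum enclosing circle is determined by three boundary points: P, Q, T.
Their circumcentre is (-77/23, -29/23) with r² = 13325/529.
The farthest remaining point U is at distance² 10565/529 ≤ 13325/529.

13325/529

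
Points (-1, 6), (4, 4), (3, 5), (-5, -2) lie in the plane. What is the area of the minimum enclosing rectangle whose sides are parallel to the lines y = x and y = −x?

52.5

In coordinates u = x + y, v = x − y the rectangle is axis-aligned; the map (x,y)→(u,v) scales areas by 2.
u-values: 5, 8, 8, -7; range = 8 − (-7) = 15.
v-values: -7, 0, -2, -3; range = 0 − (-7) = 7.
Area = (15 × 7) / 2 = 52.5.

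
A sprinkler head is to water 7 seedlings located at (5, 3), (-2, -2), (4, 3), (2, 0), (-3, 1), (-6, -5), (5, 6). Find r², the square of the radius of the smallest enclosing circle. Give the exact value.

60.5

By Welzl's lemma the MEC is supported by two points (diametrically opposite) or three points (on a circumcircle).
The farthest pair is (-6, -5)–(5, 6) with squared distance 242. The circle on this segment as diameter has centre (-0.5, 0.5) and r² = 242/4 = 60.5.
Check (5, 3): distance² to centre = 36.5 ≤ 60.5, so it lies inside.
All remaining points lie in this disk, and no smaller disk contains both endpoints, so this is the minimum enclosing circle.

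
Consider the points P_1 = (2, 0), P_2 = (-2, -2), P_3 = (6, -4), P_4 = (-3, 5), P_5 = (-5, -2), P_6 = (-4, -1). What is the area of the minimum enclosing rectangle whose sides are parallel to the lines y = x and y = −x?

In coordinates u = x + y, v = x − y the rectangle is axis-aligned; the map (x,y)→(u,v) scales areas by 2.
u-values: 2, -4, 2, 2, -7, -5; range = 2 − (-7) = 9.
v-values: 2, 0, 10, -8, -3, -3; range = 10 − (-8) = 18.
Area = (9 × 18) / 2 = 81.

81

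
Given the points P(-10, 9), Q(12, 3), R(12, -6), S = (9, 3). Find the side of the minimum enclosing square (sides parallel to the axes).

The bounding box has width 22 and height 15.
An axis-aligned square enclosing the set must have side ≥ max(width, height).
So the minimum side is max(22, 15) = 22.

22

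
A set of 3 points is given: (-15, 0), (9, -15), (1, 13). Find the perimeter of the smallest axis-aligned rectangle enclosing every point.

Width = max x − min x = 9 − (-15) = 24.
Height = max y − min y = 13 − (-15) = 28.
Perimeter = 2(24 + 28) = 104.

104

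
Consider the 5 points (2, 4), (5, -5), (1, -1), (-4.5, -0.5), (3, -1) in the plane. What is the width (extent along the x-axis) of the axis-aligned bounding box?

9.5

max x = 5, min x = -4.5, so width = 9.5.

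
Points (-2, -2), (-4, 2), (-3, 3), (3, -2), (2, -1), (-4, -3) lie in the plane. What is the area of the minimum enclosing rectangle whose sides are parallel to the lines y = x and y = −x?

In coordinates u = x + y, v = x − y the rectangle is axis-aligned; the map (x,y)→(u,v) scales areas by 2.
u-values: -4, -2, 0, 1, 1, -7; range = 1 − (-7) = 8.
v-values: 0, -6, -6, 5, 3, -1; range = 5 − (-6) = 11.
Area = (8 × 11) / 2 = 44.

44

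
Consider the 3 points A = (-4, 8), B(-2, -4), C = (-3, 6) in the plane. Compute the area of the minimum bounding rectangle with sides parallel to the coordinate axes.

24

x ranges over [-4, -2], width 2.
y ranges over [-4, 8], height 12.
Area = 2 × 12 = 24.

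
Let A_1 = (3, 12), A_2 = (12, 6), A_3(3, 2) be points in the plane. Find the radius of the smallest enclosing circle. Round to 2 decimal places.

5.92

Side lengths²: A_1A_2² = 117, A_1A_3² = 100, A_2A_3² = 97.
Since A_1A_2² = 117 < 100 + 97 = 197, the triangle is acute, so the smallest enclosing circle is the circumcircle.
Circumcentre = (37/6, 7), r² = 1261/36.
r = √(1261/36) ≈ 5.92.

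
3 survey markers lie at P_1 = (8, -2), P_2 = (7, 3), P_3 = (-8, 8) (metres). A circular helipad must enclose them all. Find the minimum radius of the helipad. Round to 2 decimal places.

Side lengths²: P_1P_2² = 26, P_1P_3² = 356, P_2P_3² = 250.
Since P_1P_3² = 356 ≥ 250 + 26 = 276, the angle opposite P_1P_3 is not acute, so the smallest enclosing circle has P_1P_3 as diameter.
Centre = midpoint of P_1P_3 = (0, 3), r² = 356/4 = 89.
r = √89 ≈ 9.43.

9.43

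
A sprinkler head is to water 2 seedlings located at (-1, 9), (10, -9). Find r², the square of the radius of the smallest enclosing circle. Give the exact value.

111.25

The smallest circle enclosing two points has them as diameter endpoints.
Centre = midpoint = (4.5, 0); r² = |(-1, 9)−(10, -9)|²/4 = 445/4 = 111.25.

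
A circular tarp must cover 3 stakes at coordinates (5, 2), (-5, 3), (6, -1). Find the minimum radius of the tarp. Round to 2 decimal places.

5.85

Call the three points A, B, C in the order given.
Side lengths²: AB² = 101, AC² = 10, BC² = 137.
Since BC² = 137 ≥ 101 + 10 = 111, the angle opposite BC is not acute, so the smallest enclosing circle has BC as diameter.
Centre = midpoint of BC = (0.5, 1), r² = 137/4 = 34.25.
r = √(34.25) ≈ 5.85.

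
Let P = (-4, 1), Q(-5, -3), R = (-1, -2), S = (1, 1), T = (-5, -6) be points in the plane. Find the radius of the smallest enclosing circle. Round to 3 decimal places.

The minimum enclosing circle of a finite set is fixed by two of the points (as a diameter) or three (as a circumcircle).
The farthest pair is S–T with squared distance 85. The circle on this segment as diameter has centre (-2, -2.5) and r² = 85/4 = 21.25.
Check P: distance² to centre = 16.25 ≤ 21.25, so it lies inside.
All remaining points lie in this disk, and no smaller disk contains both endpoints, so this is the minimum enclosing circle.
r = √(21.25) ≈ 4.610.

4.610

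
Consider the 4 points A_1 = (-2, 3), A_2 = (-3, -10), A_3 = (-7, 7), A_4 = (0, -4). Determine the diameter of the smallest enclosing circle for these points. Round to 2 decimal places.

By Welzl's lemma the MEC is supported by two points (diametrically opposite) or three points (on a circumcircle).
The farthest pair is A_2–A_3 with squared distance 305. The circle on this segment as diameter has centre (-5, -1.5) and r² = 305/4 = 76.25.
Check A_1: distance² to centre = 29.25 ≤ 76.25, so it lies inside.
All remaining points lie in this disk, and no smaller disk contains both endpoints, so this is the minimum enclosing circle.
Diameter = 2r = 2√(76.25) ≈ 17.46.

17.46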